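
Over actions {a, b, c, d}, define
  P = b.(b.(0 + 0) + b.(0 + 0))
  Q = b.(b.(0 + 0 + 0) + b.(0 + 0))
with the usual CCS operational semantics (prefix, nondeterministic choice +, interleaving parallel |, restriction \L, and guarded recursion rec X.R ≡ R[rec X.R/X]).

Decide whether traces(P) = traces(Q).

YES

P's transition system — 3 states:
  s0 = b.(b.(0 + 0) + b.(0 + 0)) → -b-> s1
  s1 = b.(0 + 0) + b.(0 + 0) → -b-> s2
  s2 = 0 + 0 → ·
Q's transition system — 4 states:
  t0 = b.(b.(0 + 0 + 0) + b.(0 + 0)) → -b-> t1
  t1 = b.(0 + 0 + 0) + b.(0 + 0) → -b-> t2, -b-> t3
  t2 = 0 + 0 → ·
  t3 = 0 + 0 + 0 → ·
Partition-refinement fixed point:
  B0 = {s0, t0}
  B1 = {s1, t1}
  B2 = {s2, t2, t3}
s0 ∈ B0, t0 ∈ B0 → same block
Bisimilar ⇒ trace-equivalent.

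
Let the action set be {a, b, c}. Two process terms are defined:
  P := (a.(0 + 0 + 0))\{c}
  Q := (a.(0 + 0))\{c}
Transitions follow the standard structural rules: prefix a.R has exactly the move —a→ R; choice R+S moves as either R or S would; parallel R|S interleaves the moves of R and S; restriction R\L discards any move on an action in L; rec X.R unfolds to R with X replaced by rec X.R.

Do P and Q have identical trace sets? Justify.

LTS(P): 2 reachable states
  u0 = (a.(0 + 0 + 0))\{c} has moves -a-> u1
  u1 = (0 + 0 + 0)\{c} has moves ·
LTS(Q): 2 reachable states
  v0 = (a.(0 + 0))\{c} has moves -a-> v1
  v1 = (0 + 0)\{c} has moves ·
Bisimilarity quotient blocks:
  B0 = {u0, v0}
  B1 = {u1, v1}
u0 ∈ B0, v0 ∈ B0 → same block
Bisimilar ⇒ trace-equivalent.

traces(P) = traces(Q)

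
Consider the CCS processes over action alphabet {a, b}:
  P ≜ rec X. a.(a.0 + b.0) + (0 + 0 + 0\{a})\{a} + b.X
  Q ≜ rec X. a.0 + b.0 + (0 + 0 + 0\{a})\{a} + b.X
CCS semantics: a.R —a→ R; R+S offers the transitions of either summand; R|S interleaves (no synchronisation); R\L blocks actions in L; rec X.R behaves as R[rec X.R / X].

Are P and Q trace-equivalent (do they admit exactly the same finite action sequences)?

trace-distinct — witness ⟨aa⟩

LTS(P): 3 reachable states
  u0 = rec X. a.(a.0 + b.0) + (0 + 0 + 0\{a})\{a} + b.X has moves -a-> u1, -b-> u0
  u1 = a.0 + b.0 has moves -a-> u2, -b-> u2
  u2 = 0 has moves stopped
LTS(Q): 2 reachable states
  v0 = rec X. a.0 + b.0 + (0 + 0 + 0\{a})\{a} + b.X has moves -a-> v1, -b-> v0, -b-> v1
  v1 = 0 has moves stopped
Executing aa from P (initial set {u0}):
  step 1 (a): {u1}
  step 2 (a): {u2}
  P completes σ.
Executing aa from Q (initial set {v0}):
  step 1 (a): {v1}
  step 2 (a): ∅  — Q cannot continue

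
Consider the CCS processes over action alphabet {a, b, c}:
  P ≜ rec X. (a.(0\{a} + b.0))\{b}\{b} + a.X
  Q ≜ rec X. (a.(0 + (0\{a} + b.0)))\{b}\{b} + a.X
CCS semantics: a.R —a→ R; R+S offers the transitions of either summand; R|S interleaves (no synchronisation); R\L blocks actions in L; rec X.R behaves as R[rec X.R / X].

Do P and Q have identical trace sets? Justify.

LTS(P): 2 reachable states
  s0 = rec X. (a.(0\{a} + b.0))\{b}\{b} + a.X has moves --a--▸ s0, --a--▸ s1
  s1 = (0\{a} + b.0)\{b}\{b} has moves stopped
LTS(Q): 2 reachable states
  t0 = rec X. (a.(0 + (0\{a} + b.0)))\{b}\{b} + a.X has moves --a--▸ t0, --a--▸ t1
  t1 = (0 + (0\{a} + b.0))\{b}\{b} has moves stopped
Bisimilarity quotient blocks:
  B0 = {s0, t0}
  B1 = {s1, t1}
s0 ∈ B0, t0 ∈ B0 → same block
Bisimilar ⇒ trace-equivalent.

YES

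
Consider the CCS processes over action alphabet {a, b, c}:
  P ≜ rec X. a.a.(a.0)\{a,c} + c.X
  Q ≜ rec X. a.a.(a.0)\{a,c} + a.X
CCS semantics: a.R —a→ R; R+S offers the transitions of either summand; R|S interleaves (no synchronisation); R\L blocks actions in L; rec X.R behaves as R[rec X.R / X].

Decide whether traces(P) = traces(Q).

P's transition system — 3 states:
  s0 = rec X. a.a.(a.0)\{a,c} + c.X has moves --a--▸ s1, --c--▸ s0
  s1 = a.(a.0)\{a,c} has moves --a--▸ s2
  s2 = (a.0)\{a,c} has moves stopped
Q's transition system — 3 states:
  t0 = rec X. a.a.(a.0)\{a,c} + a.X has moves --a--▸ t0, --a--▸ t1
  t1 = a.(a.0)\{a,c} has moves --a--▸ t2
  t2 = (a.0)\{a,c} has moves stopped
Trace ⟨c⟩ through P, begin at {s0}:
  [1] c ⇒ {s0}
  ✓ P
Trace ⟨c⟩ through Q, begin at {t0}:
  [1] c ⇒ ∅  — Q cannot continue

traces(P) ≠ traces(Q) — witness ⟨c⟩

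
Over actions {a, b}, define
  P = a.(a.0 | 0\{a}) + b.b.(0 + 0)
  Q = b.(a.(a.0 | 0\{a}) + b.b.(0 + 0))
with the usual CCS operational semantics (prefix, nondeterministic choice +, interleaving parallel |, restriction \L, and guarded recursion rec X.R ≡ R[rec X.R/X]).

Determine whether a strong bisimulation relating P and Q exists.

LTS(P): 5 reachable states
  p0 = a.(a.0 | 0\{a}) + b.b.(0 + 0) → ··a··> p1, ··b··> p2
  p1 = a.0 | 0\{a} → ··a··> p3
  p2 = b.(0 + 0) → ··b··> p4
  p3 = 0 | 0\{a} → (no moves)
  p4 = 0 + 0 → (no moves)
LTS(Q): 6 reachable states
  q0 = b.(a.(a.0 | 0\{a}) + b.b.(0 + 0)) → ··b··> q1
  q1 = a.(a.0 | 0\{a}) + b.b.(0 + 0) → ··a··> q2, ··b··> q3
  q2 = a.0 | 0\{a} → ··a··> q4
  q3 = b.(0 + 0) → ··b··> q5
  q4 = 0 | 0\{a} → (no moves)
  q5 = 0 + 0 → (no moves)
Bisimilarity quotient blocks:
  B0 = {p0, q1}
  B1 = {p1, q2}
  B2 = {p3, p4, q4, q5}
  B3 = {p2, q3}
  B4 = {q0}
p0 ∈ B0, q0 ∈ B4 → different blocks

NO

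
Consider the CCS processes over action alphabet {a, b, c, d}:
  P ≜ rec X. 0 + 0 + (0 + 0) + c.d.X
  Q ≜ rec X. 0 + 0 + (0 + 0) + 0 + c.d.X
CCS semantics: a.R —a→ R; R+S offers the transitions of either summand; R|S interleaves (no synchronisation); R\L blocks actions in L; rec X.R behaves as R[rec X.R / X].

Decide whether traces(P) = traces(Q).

YES

Reachable graph of P (2 states):
  s0 = rec X. 0 + 0 + (0 + 0) + c.d.X has moves --c--▸ s1
  s1 = d.(rec X. 0 + 0 + (0 + 0) + c.d.X) has moves --d--▸ s0
Reachable graph of Q (2 states):
  t0 = rec X. 0 + 0 + (0 + 0) + 0 + c.d.X has moves --c--▸ t1
  t1 = d.(rec X. 0 + 0 + (0 + 0) + 0 + c.d.X) has moves --d--▸ t0
Partition-refinement fixed point:
  B0 = {s0, t0}
  B1 = {s1, t1}
s0 ∈ B0, t0 ∈ B0 → same block
Bisimilar ⇒ trace-equivalent.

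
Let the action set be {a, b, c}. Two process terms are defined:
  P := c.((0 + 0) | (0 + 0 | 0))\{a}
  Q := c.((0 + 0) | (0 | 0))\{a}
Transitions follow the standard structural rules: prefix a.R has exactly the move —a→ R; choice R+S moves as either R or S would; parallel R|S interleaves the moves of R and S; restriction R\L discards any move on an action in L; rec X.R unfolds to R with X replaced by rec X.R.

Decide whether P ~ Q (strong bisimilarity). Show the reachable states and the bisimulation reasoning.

P ~ Q

P's transition system — 2 states:
  m0 = c.((0 + 0) | (0 + 0 | 0))\{a} :: ··c··> m1
  m1 = ((0 + 0) | (0 + 0 | 0))\{a} :: (no moves)
Q's transition system — 2 states:
  n0 = c.((0 + 0) | (0 | 0))\{a} :: ··c··> n1
  n1 = ((0 + 0) | (0 | 0))\{a} :: (no moves)
Bisimilarity quotient blocks:
  B0 = {m0, n0}
  B1 = {m1, n1}
m0 ∈ B0, n0 ∈ B0 → same block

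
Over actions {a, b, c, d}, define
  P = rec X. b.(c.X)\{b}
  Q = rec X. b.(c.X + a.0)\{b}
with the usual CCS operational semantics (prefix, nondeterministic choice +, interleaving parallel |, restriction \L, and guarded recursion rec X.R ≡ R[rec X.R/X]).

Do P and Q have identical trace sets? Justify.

traces(P) ≠ traces(Q) — witness ⟨ba⟩

Reachable graph of P (3 states):
  s0 = rec X. b.(c.X)\{b} ⊢ -b-> s1
  s1 = (c.(rec X. b.(c.X)\{b}))\{b} ⊢ -c-> s2
  s2 = (rec X. b.(c.X)\{b})\{b} ⊢ ·
Reachable graph of Q (4 states):
  t0 = rec X. b.(c.X + a.0)\{b} ⊢ -b-> t1
  t1 = (c.(rec X. b.(c.X + a.0)\{b}) + a.0)\{b} ⊢ -a-> t2, -c-> t3
  t2 = 0\{b} ⊢ ·
  t3 = (rec X. b.(c.X + a.0)\{b})\{b} ⊢ ·
Executing ba from Q (initial set {t0}):
  after b @ step 1: {t1}
  after a @ step 2: {t2}
  Q completes σ.
Executing ba from P (initial set {s0}):
  after b @ step 1: {s1}
  after a @ step 2: ∅  — P cannot continue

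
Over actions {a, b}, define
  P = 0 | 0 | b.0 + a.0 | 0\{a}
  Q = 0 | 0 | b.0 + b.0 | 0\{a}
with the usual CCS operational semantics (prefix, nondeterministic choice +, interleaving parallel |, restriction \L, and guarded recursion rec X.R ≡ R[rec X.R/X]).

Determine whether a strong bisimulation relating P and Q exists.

NO

P's transition system — 3 states:
  m0 = 0 | 0 | b.0 + a.0 | 0\{a} has moves ··a··> m1, ··b··> m2
  m1 = 0 | 0\{a} has moves stopped
  m2 = 0 | 0 | 0 has moves stopped
Q's transition system — 3 states:
  n0 = 0 | 0 | b.0 + b.0 | 0\{a} has moves ··b··> n1, ··b··> n2
  n1 = 0 | 0 | 0 has moves stopped
  n2 = 0 | 0\{a} has moves stopped
Bisimilarity quotient blocks:
  B0 = {m0}
  B1 = {m1, m2, n1, n2}
  B2 = {n0}
m0 ∈ B0, n0 ∈ B2 → different blocks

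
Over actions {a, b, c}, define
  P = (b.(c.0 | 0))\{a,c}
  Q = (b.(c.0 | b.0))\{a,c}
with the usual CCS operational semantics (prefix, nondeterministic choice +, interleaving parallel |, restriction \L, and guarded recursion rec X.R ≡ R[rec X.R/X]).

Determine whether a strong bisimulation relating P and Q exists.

P's transition system — 2 states:
  u0 = (b.(c.0 | 0))\{a,c} ⊢ —b→ u1
  u1 = (c.0 | 0)\{a,c} ⊢ deadlocked
Q's transition system — 3 states:
  v0 = (b.(c.0 | b.0))\{a,c} ⊢ —b→ v1
  v1 = (c.0 | b.0)\{a,c} ⊢ —b→ v2
  v2 = (c.0 | 0)\{a,c} ⊢ deadlocked
Partition-refinement fixed point:
  B0 = {u0, v1}
  B1 = {u1, v2}
  B2 = {v0}
u0 ∈ B0, v0 ∈ B2 → different blocks

P ≁ Q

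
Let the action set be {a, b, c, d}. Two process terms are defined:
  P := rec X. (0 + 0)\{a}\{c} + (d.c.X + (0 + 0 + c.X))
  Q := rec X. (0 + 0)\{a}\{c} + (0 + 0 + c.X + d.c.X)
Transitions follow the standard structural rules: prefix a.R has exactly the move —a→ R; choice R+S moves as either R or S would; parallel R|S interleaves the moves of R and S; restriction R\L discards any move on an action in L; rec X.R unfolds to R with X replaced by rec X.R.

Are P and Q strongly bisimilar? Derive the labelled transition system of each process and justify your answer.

LTS(P): 2 reachable states
  s0 = rec X. (0 + 0)\{a}\{c} + (d.c.X + (0 + 0 + c.X)) has moves ··c··> s0, ··d··> s1
  s1 = c.(rec X. (0 + 0)\{a}\{c} + (d.c.X + (0 + 0 + c.X))) has moves ··c··> s0
LTS(Q): 2 reachable states
  t0 = rec X. (0 + 0)\{a}\{c} + (0 + 0 + c.X + d.c.X) has moves ··c··> t0, ··d··> t1
  t1 = c.(rec X. (0 + 0)\{a}\{c} + (0 + 0 + c.X + d.c.X)) has moves ··c··> t0
Coarsest stable partition (strong bisimilarity classes):
  B0 = {s0, t0}
  B1 = {s1, t1}
s0 ∈ B0, t0 ∈ B0 → same block

bisimilar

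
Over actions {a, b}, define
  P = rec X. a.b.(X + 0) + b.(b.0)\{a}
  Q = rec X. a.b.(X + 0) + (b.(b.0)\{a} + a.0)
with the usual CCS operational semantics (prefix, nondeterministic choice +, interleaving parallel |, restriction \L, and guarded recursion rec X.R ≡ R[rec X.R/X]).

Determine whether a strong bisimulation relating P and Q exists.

Reachable graph of P (5 states):
  p0 = rec X. a.b.(X + 0) + b.(b.0)\{a} :: -a-> p1, -b-> p2
  p1 = b.((rec X. a.b.(X + 0) + b.(b.0)\{a}) + 0) :: -b-> p3
  p2 = (b.0)\{a} :: -b-> p4
  p3 = (rec X. a.b.(X + 0) + b.(b.0)\{a}) + 0 :: -a-> p1, -b-> p2
  p4 = 0\{a} :: ∅
Reachable graph of Q (6 states):
  q0 = rec X. a.b.(X + 0) + (b.(b.0)\{a} + a.0) :: -a-> q1, -a-> q2, -b-> q3
  q1 = 0 :: ∅
  q2 = b.((rec X. a.b.(X + 0) + (b.(b.0)\{a} + a.0)) + 0) :: -b-> q4
  q3 = (b.0)\{a} :: -b-> q5
  q4 = (rec X. a.b.(X + 0) + (b.(b.0)\{a} + a.0)) + 0 :: -a-> q1, -a-> q2, -b-> q3
  q5 = 0\{a} :: ∅
Coarsest stable partition (strong bisimilarity classes):
  B0 = {p0, p3}
  B1 = {p1}
  B2 = {p2, q3}
  B3 = {p4, q1, q5}
  B4 = {q0, q4}
  B5 = {q2}
p0 ∈ B0, q0 ∈ B4 → different blocks

NO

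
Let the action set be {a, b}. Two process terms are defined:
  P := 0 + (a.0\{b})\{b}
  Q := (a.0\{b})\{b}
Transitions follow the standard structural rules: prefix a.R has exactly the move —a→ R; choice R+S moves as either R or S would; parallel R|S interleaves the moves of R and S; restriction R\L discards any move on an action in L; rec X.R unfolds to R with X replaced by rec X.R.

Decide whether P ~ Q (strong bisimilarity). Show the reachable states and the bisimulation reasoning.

YES

LTS(P): 2 reachable states
  u0 = 0 + (a.0\{b})\{b} ⊢ —a→ u1
  u1 = 0\{b}\{b} ⊢ ∅
LTS(Q): 2 reachable states
  v0 = (a.0\{b})\{b} ⊢ —a→ v1
  v1 = 0\{b}\{b} ⊢ ∅
Coarsest stable partition (strong bisimilarity classes):
  B0 = {u0, v0}
  B1 = {u1, v1}
u0 ∈ B0, v0 ∈ B0 → same block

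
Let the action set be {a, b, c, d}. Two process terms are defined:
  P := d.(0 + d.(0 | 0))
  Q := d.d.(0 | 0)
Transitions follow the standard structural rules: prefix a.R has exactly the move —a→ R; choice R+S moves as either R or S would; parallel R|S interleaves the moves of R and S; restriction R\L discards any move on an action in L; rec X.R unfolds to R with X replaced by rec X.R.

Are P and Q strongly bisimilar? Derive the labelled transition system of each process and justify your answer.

LTS(P): 3 reachable states
  u0 = d.(0 + d.(0 | 0)) | ··d··> u1
  u1 = 0 + d.(0 | 0) | ··d··> u2
  u2 = 0 | 0 | ·
LTS(Q): 3 reachable states
  v0 = d.d.(0 | 0) | ··d··> v1
  v1 = d.(0 | 0) | ··d··> v2
  v2 = 0 | 0 | ·
Coarsest stable partition (strong bisimilarity classes):
  B0 = {u0, v0}
  B1 = {u1, v1}
  B2 = {u2, v2}
u0 ∈ B0, v0 ∈ B0 → same block

bisimilar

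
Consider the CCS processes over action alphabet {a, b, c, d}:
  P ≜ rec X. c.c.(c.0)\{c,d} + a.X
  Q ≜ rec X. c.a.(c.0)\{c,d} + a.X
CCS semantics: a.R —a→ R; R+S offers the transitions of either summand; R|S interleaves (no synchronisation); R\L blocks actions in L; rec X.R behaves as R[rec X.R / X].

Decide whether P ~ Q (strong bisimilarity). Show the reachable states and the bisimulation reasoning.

Reachable graph of P (3 states):
  s0 = rec X. c.c.(c.0)\{c,d} + a.X ⊢ -a-> s0, -c-> s1
  s1 = c.(c.0)\{c,d} ⊢ -c-> s2
  s2 = (c.0)\{c,d} ⊢ ·
Reachable graph of Q (3 states):
  t0 = rec X. c.a.(c.0)\{c,d} + a.X ⊢ -a-> t0, -c-> t1
  t1 = a.(c.0)\{c,d} ⊢ -a-> t2
  t2 = (c.0)\{c,d} ⊢ ·
Partition-refinement fixed point:
  B0 = {s0}
  B1 = {s1}
  B2 = {s2, t2}
  B3 = {t0}
  B4 = {t1}
s0 ∈ B0, t0 ∈ B3 → different blocks

NO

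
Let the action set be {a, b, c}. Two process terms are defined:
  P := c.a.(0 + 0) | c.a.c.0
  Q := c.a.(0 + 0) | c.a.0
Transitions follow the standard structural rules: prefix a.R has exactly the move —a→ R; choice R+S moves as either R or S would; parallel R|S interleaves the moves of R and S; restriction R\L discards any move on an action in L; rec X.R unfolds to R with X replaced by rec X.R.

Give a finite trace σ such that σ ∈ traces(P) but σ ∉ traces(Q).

Reachable graph of P (12 states):
  m0 = c.a.(0 + 0) | c.a.c.0 → ··c··> m1, ··c··> m2
  m1 = a.(0 + 0) | c.a.c.0 → ··a··> m3, ··c··> m4
  m2 = c.a.(0 + 0) | a.c.0 → ··a··> m5, ··c··> m4
  m3 = (0 + 0) | c.a.c.0 → ··c··> m6
  m4 = a.(0 + 0) | a.c.0 → ··a··> m6, ··a··> m7
  m5 = c.a.(0 + 0) | c.0 → ··c··> m7, ··c··> m8
  m6 = (0 + 0) | a.c.0 → ··a··> m9
  m7 = a.(0 + 0) | c.0 → ··a··> m9, ··c··> m10
  m8 = c.a.(0 + 0) | 0 → ··c··> m10
  m9 = (0 + 0) | c.0 → ··c··> m11
  m10 = a.(0 + 0) | 0 → ··a··> m11
  m11 = (0 + 0) | 0 → stopped
Reachable graph of Q (9 states):
  n0 = c.a.(0 + 0) | c.a.0 → ··c··> n1, ··c··> n2
  n1 = a.(0 + 0) | c.a.0 → ··a··> n3, ··c··> n4
  n2 = c.a.(0 + 0) | a.0 → ··a··> n5, ··c··> n4
  n3 = (0 + 0) | c.a.0 → ··c··> n6
  n4 = a.(0 + 0) | a.0 → ··a··> n6, ··a··> n7
  n5 = c.a.(0 + 0) | 0 → ··c··> n7
  n6 = (0 + 0) | a.0 → ··a··> n8
  n7 = a.(0 + 0) | 0 → ··a··> n8
  n8 = (0 + 0) | 0 → stopped
Run σ = ⟨ccac⟩ on P: start {m0}
  [1] c ⇒ {m1, m2}
  [2] c ⇒ {m4}
  [3] a ⇒ {m6, m7}
  [4] c ⇒ {m10}
  P completes σ.
Run σ = ⟨ccac⟩ on Q: start {n0}
  [1] c ⇒ {n1, n2}
  [2] c ⇒ {n4}
  [3] a ⇒ {n6, n7}
  [4] c ⇒ ∅  — Q cannot continue

ccac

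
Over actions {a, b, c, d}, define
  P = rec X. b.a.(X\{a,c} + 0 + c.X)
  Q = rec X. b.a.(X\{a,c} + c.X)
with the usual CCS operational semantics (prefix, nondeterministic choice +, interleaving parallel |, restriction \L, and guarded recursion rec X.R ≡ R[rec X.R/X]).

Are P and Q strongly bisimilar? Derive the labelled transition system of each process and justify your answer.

LTS(P): 4 reachable states
  p0 = rec X. b.a.(X\{a,c} + 0 + c.X) | =b=> p1
  p1 = a.((rec X. b.a.(X\{a,c} + 0 + c.X))\{a,c} + 0 + c.(rec X. b.a.(X\{a,c} + 0 + c.X))) | =a=> p2
  p2 = (rec X. b.a.(X\{a,c} + 0 + c.X))\{a,c} + 0 + c.(rec X. b.a.(X\{a,c} + 0 + c.X)) | =b=> p3, =c=> p0
  p3 = (a.((rec X. b.a.(X\{a,c} + 0 + c.X))\{a,c} + 0 + c.(rec X. b.a.(X\{a,c} + 0 + c.X))))\{a,c} | stopped
LTS(Q): 4 reachable states
  q0 = rec X. b.a.(X\{a,c} + c.X) | =b=> q1
  q1 = a.((rec X. b.a.(X\{a,c} + c.X))\{a,c} + c.(rec X. b.a.(X\{a,c} + c.X))) | =a=> q2
  q2 = (rec X. b.a.(X\{a,c} + c.X))\{a,c} + c.(rec X. b.a.(X\{a,c} + c.X)) | =b=> q3, =c=> q0
  q3 = (a.((rec X. b.a.(X\{a,c} + c.X))\{a,c} + c.(rec X. b.a.(X\{a,c} + c.X))))\{a,c} | stopped
Partition-refinement fixed point:
  B0 = {p0, q0}
  B1 = {p1, q1}
  B2 = {p2, q2}
  B3 = {p3, q3}
p0 ∈ B0, q0 ∈ B0 → same block

P ~ Q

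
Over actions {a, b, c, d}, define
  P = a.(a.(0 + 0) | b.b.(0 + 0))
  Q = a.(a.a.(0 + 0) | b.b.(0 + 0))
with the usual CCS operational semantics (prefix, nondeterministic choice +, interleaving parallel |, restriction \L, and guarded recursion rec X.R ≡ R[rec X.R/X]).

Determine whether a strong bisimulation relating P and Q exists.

P ≁ Q

Reachable graph of P (7 states):
  p0 = a.(a.(0 + 0) | b.b.(0 + 0)) | -a-> p1
  p1 = a.(0 + 0) | b.b.(0 + 0) | -a-> p2, -b-> p3
  p2 = (0 + 0) | b.b.(0 + 0) | -b-> p4
  p3 = a.(0 + 0) | b.(0 + 0) | -a-> p4, -b-> p5
  p4 = (0 + 0) | b.(0 + 0) | -b-> p6
  p5 = a.(0 + 0) | (0 + 0) | -a-> p6
  p6 = (0 + 0) | (0 + 0) | stopped
Reachable graph of Q (10 states):
  q0 = a.(a.a.(0 + 0) | b.b.(0 + 0)) | -a-> q1
  q1 = a.a.(0 + 0) | b.b.(0 + 0) | -a-> q2, -b-> q3
  q2 = a.(0 + 0) | b.b.(0 + 0) | -a-> q4, -b-> q5
  q3 = a.a.(0 + 0) | b.(0 + 0) | -a-> q5, -b-> q6
  q4 = (0 + 0) | b.b.(0 + 0) | -b-> q7
  q5 = a.(0 + 0) | b.(0 + 0) | -a-> q7, -b-> q8
  q6 = a.a.(0 + 0) | (0 + 0) | -a-> q8
  q7 = (0 + 0) | b.(0 + 0) | -b-> q9
  q8 = a.(0 + 0) | (0 + 0) | -a-> q9
  q9 = (0 + 0) | (0 + 0) | stopped
Coarsest stable partition (strong bisimilarity classes):
  B0 = {p0}
  B1 = {p1, q2}
  B2 = {p3, q5}
  B3 = {p5, q8}
  B4 = {p6, q9}
  B5 = {p4, q7}
  B6 = {p2, q4}
  B7 = {q0}
  B8 = {q1}
  B9 = {q3}
  B10 = {q6}
p0 ∈ B0, q0 ∈ B7 → different blocks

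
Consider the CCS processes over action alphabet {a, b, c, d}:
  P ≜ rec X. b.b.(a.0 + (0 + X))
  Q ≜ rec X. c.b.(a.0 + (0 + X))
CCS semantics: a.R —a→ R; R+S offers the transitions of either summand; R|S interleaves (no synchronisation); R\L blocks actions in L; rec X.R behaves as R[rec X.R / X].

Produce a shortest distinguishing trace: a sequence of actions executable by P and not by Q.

LTS(P): 4 reachable states
  p0 = rec X. b.b.(a.0 + (0 + X)) | -b-> p1
  p1 = b.(a.0 + (0 + (rec X. b.b.(a.0 + (0 + X))))) | -b-> p2
  p2 = a.0 + (0 + (rec X. b.b.(a.0 + (0 + X)))) | -a-> p3, -b-> p1
  p3 = 0 | (no moves)
LTS(Q): 4 reachable states
  q0 = rec X. c.b.(a.0 + (0 + X)) | -c-> q1
  q1 = b.(a.0 + (0 + (rec X. c.b.(a.0 + (0 + X))))) | -b-> q2
  q2 = a.0 + (0 + (rec X. c.b.(a.0 + (0 + X)))) | -a-> q3, -c-> q1
  q3 = 0 | (no moves)
Run σ = ⟨b⟩ on P: start {p0}
  step 1 (b): {p1}
  — P admits the full trace.
Run σ = ⟨b⟩ on Q: start {q0}
  step 1 (b): ∅  — Q cannot continue

b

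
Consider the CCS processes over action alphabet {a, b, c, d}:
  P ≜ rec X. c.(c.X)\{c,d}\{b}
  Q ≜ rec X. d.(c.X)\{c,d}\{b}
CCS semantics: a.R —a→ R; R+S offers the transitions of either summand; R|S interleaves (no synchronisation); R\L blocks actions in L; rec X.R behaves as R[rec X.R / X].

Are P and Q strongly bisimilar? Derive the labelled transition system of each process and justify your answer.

LTS(P): 2 reachable states
  s0 = rec X. c.(c.X)\{c,d}\{b} | -c-> s1
  s1 = (c.(rec X. c.(c.X)\{c,d}\{b}))\{c,d}\{b} | stopped
LTS(Q): 2 reachable states
  t0 = rec X. d.(c.X)\{c,d}\{b} | -d-> t1
  t1 = (c.(rec X. d.(c.X)\{c,d}\{b}))\{c,d}\{b} | stopped
Bisimilarity quotient blocks:
  B0 = {s0}
  B1 = {s1, t1}
  B2 = {t0}
s0 ∈ B0, t0 ∈ B2 → different blocks

P ≁ Q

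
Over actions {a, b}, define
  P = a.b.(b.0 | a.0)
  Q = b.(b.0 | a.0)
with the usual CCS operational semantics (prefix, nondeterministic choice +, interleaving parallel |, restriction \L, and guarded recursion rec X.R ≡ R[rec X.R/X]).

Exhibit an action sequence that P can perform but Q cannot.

a

LTS(P): 6 reachable states
  s0 = a.b.(b.0 | a.0) ⊢ --a--▸ s1
  s1 = b.(b.0 | a.0) ⊢ --b--▸ s2
  s2 = b.0 | a.0 ⊢ --a--▸ s3, --b--▸ s4
  s3 = b.0 | 0 ⊢ --b--▸ s5
  s4 = 0 | a.0 ⊢ --a--▸ s5
  s5 = 0 | 0 ⊢ ·
LTS(Q): 5 reachable states
  t0 = b.(b.0 | a.0) ⊢ --b--▸ t1
  t1 = b.0 | a.0 ⊢ --a--▸ t2, --b--▸ t3
  t2 = b.0 | 0 ⊢ --b--▸ t4
  t3 = 0 | a.0 ⊢ --a--▸ t4
  t4 = 0 | 0 ⊢ ·
Run σ = ⟨a⟩ on P: start {s0}
  after a @ step 1: {s1}
  — P admits the full trace.
Run σ = ⟨a⟩ on Q: start {t0}
  after a @ step 1: ∅  — Q cannot continue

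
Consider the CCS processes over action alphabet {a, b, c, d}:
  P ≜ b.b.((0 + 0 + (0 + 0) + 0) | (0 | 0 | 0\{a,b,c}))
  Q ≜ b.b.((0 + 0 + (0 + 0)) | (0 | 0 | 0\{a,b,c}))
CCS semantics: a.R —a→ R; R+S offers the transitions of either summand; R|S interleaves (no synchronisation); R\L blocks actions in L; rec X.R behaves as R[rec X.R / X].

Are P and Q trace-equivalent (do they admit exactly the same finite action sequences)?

trace-equivalent

LTS(P): 3 reachable states
  u0 = b.b.((0 + 0 + (0 + 0) + 0) | (0 | 0 | 0\{a,b,c})) :: -b-> u1
  u1 = b.((0 + 0 + (0 + 0) + 0) | (0 | 0 | 0\{a,b,c})) :: -b-> u2
  u2 = (0 + 0 + (0 + 0) + 0) | (0 | 0 | 0\{a,b,c}) :: stopped
LTS(Q): 3 reachable states
  v0 = b.b.((0 + 0 + (0 + 0)) | (0 | 0 | 0\{a,b,c})) :: -b-> v1
  v1 = b.((0 + 0 + (0 + 0)) | (0 | 0 | 0\{a,b,c})) :: -b-> v2
  v2 = (0 + 0 + (0 + 0)) | (0 | 0 | 0\{a,b,c}) :: stopped
Coarsest stable partition (strong bisimilarity classes):
  B0 = {u0, v0}
  B1 = {u1, v1}
  B2 = {u2, v2}
u0 ∈ B0, v0 ∈ B0 → same block
Bisimilar ⇒ trace-equivalent.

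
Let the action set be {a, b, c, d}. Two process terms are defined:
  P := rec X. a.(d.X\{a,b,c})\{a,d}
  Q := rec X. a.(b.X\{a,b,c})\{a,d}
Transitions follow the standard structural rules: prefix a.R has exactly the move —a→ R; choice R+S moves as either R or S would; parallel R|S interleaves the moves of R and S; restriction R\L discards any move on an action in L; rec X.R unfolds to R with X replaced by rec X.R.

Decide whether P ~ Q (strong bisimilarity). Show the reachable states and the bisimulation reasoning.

P ≁ Q

P's transition system — 2 states:
  u0 = rec X. a.(d.X\{a,b,c})\{a,d} ⊢ =a=> u1
  u1 = (d.(rec X. a.(d.X\{a,b,c})\{a,d})\{a,b,c})\{a,d} ⊢ stopped
Q's transition system — 3 states:
  v0 = rec X. a.(b.X\{a,b,c})\{a,d} ⊢ =a=> v1
  v1 = (b.(rec X. a.(b.X\{a,b,c})\{a,d})\{a,b,c})\{a,d} ⊢ =b=> v2
  v2 = (rec X. a.(b.X\{a,b,c})\{a,d})\{a,b,c}\{a,d} ⊢ stopped
Partition-refinement fixed point:
  B0 = {u0}
  B1 = {u1, v2}
  B2 = {v0}
  B3 = {v1}
u0 ∈ B0, v0 ∈ B2 → different blocks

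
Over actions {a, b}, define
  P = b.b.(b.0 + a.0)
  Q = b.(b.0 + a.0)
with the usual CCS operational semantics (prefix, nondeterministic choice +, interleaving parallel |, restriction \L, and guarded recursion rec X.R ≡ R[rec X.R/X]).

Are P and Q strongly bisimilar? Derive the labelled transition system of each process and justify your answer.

not bisimilar

LTS(P): 4 reachable states
  m0 = b.b.(b.0 + a.0) has moves --b--▸ m1
  m1 = b.(b.0 + a.0) has moves --b--▸ m2
  m2 = b.0 + a.0 has moves --a--▸ m3, --b--▸ m3
  m3 = 0 has moves stopped
LTS(Q): 3 reachable states
  n0 = b.(b.0 + a.0) has moves --b--▸ n1
  n1 = b.0 + a.0 has moves --a--▸ n2, --b--▸ n2
  n2 = 0 has moves stopped
Coarsest stable partition (strong bisimilarity classes):
  B0 = {m0}
  B1 = {m1, n0}
  B2 = {m2, n1}
  B3 = {m3, n2}
m0 ∈ B0, n0 ∈ B1 → different blocks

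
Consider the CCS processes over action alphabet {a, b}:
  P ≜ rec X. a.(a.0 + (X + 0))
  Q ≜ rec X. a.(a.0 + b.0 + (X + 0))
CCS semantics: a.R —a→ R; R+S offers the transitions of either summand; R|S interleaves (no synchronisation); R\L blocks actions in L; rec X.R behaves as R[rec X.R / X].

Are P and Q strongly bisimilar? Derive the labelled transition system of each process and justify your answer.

P ≁ Q

Reachable graph of P (3 states):
  u0 = rec X. a.(a.0 + (X + 0)) ⊢ --a--▸ u1
  u1 = a.0 + ((rec X. a.(a.0 + (X + 0))) + 0) ⊢ --a--▸ u1, --a--▸ u2
  u2 = 0 ⊢ deadlocked
Reachable graph of Q (3 states):
  v0 = rec X. a.(a.0 + b.0 + (X + 0)) ⊢ --a--▸ v1
  v1 = a.0 + b.0 + ((rec X. a.(a.0 + b.0 + (X + 0))) + 0) ⊢ --a--▸ v1, --a--▸ v2, --b--▸ v2
  v2 = 0 ⊢ deadlocked
Partition-refinement fixed point:
  B0 = {u0}
  B1 = {u1}
  B2 = {u2, v2}
  B3 = {v0}
  B4 = {v1}
u0 ∈ B0, v0 ∈ B3 → different blocks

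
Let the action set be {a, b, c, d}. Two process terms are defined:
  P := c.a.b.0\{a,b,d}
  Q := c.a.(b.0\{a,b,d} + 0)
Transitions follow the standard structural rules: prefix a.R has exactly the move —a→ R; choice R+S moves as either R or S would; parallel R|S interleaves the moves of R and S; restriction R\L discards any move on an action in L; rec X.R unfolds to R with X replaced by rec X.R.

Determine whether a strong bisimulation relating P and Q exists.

bisimilar

P's transition system — 4 states:
  m0 = c.a.b.0\{a,b,d} | —c→ m1
  m1 = a.b.0\{a,b,d} | —a→ m2
  m2 = b.0\{a,b,d} | —b→ m3
  m3 = 0\{a,b,d} | (no moves)
Q's transition system — 4 states:
  n0 = c.a.(b.0\{a,b,d} + 0) | —c→ n1
  n1 = a.(b.0\{a,b,d} + 0) | —a→ n2
  n2 = b.0\{a,b,d} + 0 | —b→ n3
  n3 = 0\{a,b,d} | (no moves)
Coarsest stable partition (strong bisimilarity classes):
  B0 = {m0, n0}
  B1 = {m1, n1}
  B2 = {m2, n2}
  B3 = {m3, n3}
m0 ∈ B0, n0 ∈ B0 → same block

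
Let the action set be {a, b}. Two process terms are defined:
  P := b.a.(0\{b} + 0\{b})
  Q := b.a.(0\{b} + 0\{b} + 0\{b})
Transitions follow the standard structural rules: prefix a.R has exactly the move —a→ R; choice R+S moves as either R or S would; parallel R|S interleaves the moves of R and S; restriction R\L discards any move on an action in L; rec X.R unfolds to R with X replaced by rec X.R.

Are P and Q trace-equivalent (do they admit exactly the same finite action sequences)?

LTS(P): 3 reachable states
  s0 = b.a.(0\{b} + 0\{b}) | =b=> s1
  s1 = a.(0\{b} + 0\{b}) | =a=> s2
  s2 = 0\{b} + 0\{b} | ·
LTS(Q): 3 reachable states
  t0 = b.a.(0\{b} + 0\{b} + 0\{b}) | =b=> t1
  t1 = a.(0\{b} + 0\{b} + 0\{b}) | =a=> t2
  t2 = 0\{b} + 0\{b} + 0\{b} | ·
Partition-refinement fixed point:
  B0 = {s0, t0}
  B1 = {s1, t1}
  B2 = {s2, t2}
s0 ∈ B0, t0 ∈ B0 → same block
Bisimilar ⇒ trace-equivalent.

YES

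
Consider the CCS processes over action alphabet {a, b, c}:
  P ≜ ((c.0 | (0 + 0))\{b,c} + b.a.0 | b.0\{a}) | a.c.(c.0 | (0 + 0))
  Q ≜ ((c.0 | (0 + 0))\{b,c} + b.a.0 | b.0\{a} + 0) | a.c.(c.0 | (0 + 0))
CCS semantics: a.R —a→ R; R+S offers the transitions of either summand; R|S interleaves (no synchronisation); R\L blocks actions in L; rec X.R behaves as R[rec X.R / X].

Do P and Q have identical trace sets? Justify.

P's transition system — 24 states:
  m0 = ((c.0 | (0 + 0))\{b,c} + b.a.0 | b.0\{a}) | a.c.(c.0 | (0 + 0)) → —a→ m1, —b→ m2, —b→ m3
  m1 = ((c.0 | (0 + 0))\{b,c} + b.a.0 | b.0\{a}) | c.(c.0 | (0 + 0)) → —b→ m4, —b→ m5, —c→ m6
  m2 = a.0 | b.0\{a} | a.c.(c.0 | (0 + 0)) → —a→ m4, —a→ m7, —b→ m8
  m3 = b.a.0 | 0\{a} | a.c.(c.0 | (0 + 0)) → —a→ m5, —b→ m8
  m4 = a.0 | b.0\{a} | c.(c.0 | (0 + 0)) → —a→ m9, —b→ m10, —c→ m11
  m5 = b.a.0 | 0\{a} | c.(c.0 | (0 + 0)) → —b→ m10, —c→ m12
  m6 = ((c.0 | (0 + 0))\{b,c} + b.a.0 | b.0\{a}) | (c.0 | (0 + 0)) → —b→ m11, —b→ m12, —c→ m13
  m7 = 0 | b.0\{a} | a.c.(c.0 | (0 + 0)) → —a→ m9, —b→ m14
  m8 = a.0 | 0\{a} | a.c.(c.0 | (0 + 0)) → —a→ m10, —a→ m14
  m9 = 0 | b.0\{a} | c.(c.0 | (0 + 0)) → —b→ m15, —c→ m16
  m10 = a.0 | 0\{a} | c.(c.0 | (0 + 0)) → —a→ m15, —c→ m17
  m11 = a.0 | b.0\{a} | (c.0 | (0 + 0)) → —a→ m16, —b→ m17, —c→ m18
  m12 = b.a.0 | 0\{a} | (c.0 | (0 + 0)) → —b→ m17, —c→ m19
  m13 = ((c.0 | (0 + 0))\{b,c} + b.a.0 | b.0\{a}) | (0 | (0 + 0)) → —b→ m18, —b→ m19
  m14 = 0 | 0\{a} | a.c.(c.0 | (0 + 0)) → —a→ m15
  m15 = 0 | 0\{a} | c.(c.0 | (0 + 0)) → —c→ m20
  m16 = 0 | b.0\{a} | (c.0 | (0 + 0)) → —b→ m20, —c→ m21
  m17 = a.0 | 0\{a} | (c.0 | (0 + 0)) → —a→ m20, —c→ m22
  m18 = a.0 | b.0\{a} | (0 | (0 + 0)) → —a→ m21, —b→ m22
  m19 = b.a.0 | 0\{a} | (0 | (0 + 0)) → —b→ m22
  m20 = 0 | 0\{a} | (c.0 | (0 + 0)) → —c→ m23
  m21 = 0 | b.0\{a} | (0 | (0 + 0)) → —b→ m23
  m22 = a.0 | 0\{a} | (0 | (0 + 0)) → —a→ m23
  m23 = 0 | 0\{a} | (0 | (0 + 0)) → (no moves)
Q's transition system — 24 states:
  n0 = ((c.0 | (0 + 0))\{b,c} + b.a.0 | b.0\{a} + 0) | a.c.(c.0 | (0 + 0)) → —a→ n1, —b→ n2, —b→ n3
  n1 = ((c.0 | (0 + 0))\{b,c} + b.a.0 | b.0\{a} + 0) | c.(c.0 | (0 + 0)) → —b→ n4, —b→ n5, —c→ n6
  n2 = a.0 | b.0\{a} | a.c.(c.0 | (0 + 0)) → —a→ n4, —a→ n7, —b→ n8
  n3 = b.a.0 | 0\{a} | a.c.(c.0 | (0 + 0)) → —a→ n5, —b→ n8
  n4 = a.0 | b.0\{a} | c.(c.0 | (0 + 0)) → —a→ n9, —b→ n10, —c→ n11
  n5 = b.a.0 | 0\{a} | c.(c.0 | (0 + 0)) → —b→ n10, —c→ n12
  n6 = ((c.0 | (0 + 0))\{b,c} + b.a.0 | b.0\{a} + 0) | (c.0 | (0 + 0)) → —b→ n11, —b→ n12, —c→ n13
  n7 = 0 | b.0\{a} | a.c.(c.0 | (0 + 0)) → —a→ n9, —b→ n14
  n8 = a.0 | 0\{a} | a.c.(c.0 | (0 + 0)) → —a→ n10, —a→ n14
  n9 = 0 | b.0\{a} | c.(c.0 | (0 + 0)) → —b→ n15, —c→ n16
  n10 = a.0 | 0\{a} | c.(c.0 | (0 + 0)) → —a→ n15, —c→ n17
  n11 = a.0 | b.0\{a} | (c.0 | (0 + 0)) → —a→ n16, —b→ n17, —c→ n18
  n12 = b.a.0 | 0\{a} | (c.0 | (0 + 0)) → —b→ n17, —c→ n19
  n13 = ((c.0 | (0 + 0))\{b,c} + b.a.0 | b.0\{a} + 0) | (0 | (0 + 0)) → —b→ n18, —b→ n19
  n14 = 0 | 0\{a} | a.c.(c.0 | (0 + 0)) → —a→ n15
  n15 = 0 | 0\{a} | c.(c.0 | (0 + 0)) → —c→ n20
  n16 = 0 | b.0\{a} | (c.0 | (0 + 0)) → —b→ n20, —c→ n21
  n17 = a.0 | 0\{a} | (c.0 | (0 + 0)) → —a→ n20, —c→ n22
  n18 = a.0 | b.0\{a} | (0 | (0 + 0)) → —a→ n21, —b→ n22
  n19 = b.a.0 | 0\{a} | (0 | (0 + 0)) → —b→ n22
  n20 = 0 | 0\{a} | (c.0 | (0 + 0)) → —c→ n23
  n21 = 0 | b.0\{a} | (0 | (0 + 0)) → —b→ n23
  n22 = a.0 | 0\{a} | (0 | (0 + 0)) → —a→ n23
  n23 = 0 | 0\{a} | (0 | (0 + 0)) → (no moves)
Partition-refinement fixed point:
  B0 = {m0, n0}
  B1 = {m3, n3}
  B2 = {m8, n8}
  B3 = {m10, n10}
  B4 = {m17, n17}
  B5 = {m20, n20}
  B6 = {m23, n23}
  B7 = {m22, n22}
  B8 = {m15, n15}
  B9 = {m14, n14}
  B10 = {m5, n5}
  B11 = {m12, n12}
  B12 = {m19, n19}
  B13 = {m1, n1}
  B14 = {m6, n6}
  B15 = {m13, n13}
  B16 = {m18, n18}
  B17 = {m21, n21}
  B18 = {m11, n11}
  B19 = {m16, n16}
  B20 = {m4, n4}
  B21 = {m9, n9}
  B22 = {m2, n2}
  B23 = {m7, n7}
m0 ∈ B0, n0 ∈ B0 → same block
Bisimilar ⇒ trace-equivalent.

traces(P) = traces(Q)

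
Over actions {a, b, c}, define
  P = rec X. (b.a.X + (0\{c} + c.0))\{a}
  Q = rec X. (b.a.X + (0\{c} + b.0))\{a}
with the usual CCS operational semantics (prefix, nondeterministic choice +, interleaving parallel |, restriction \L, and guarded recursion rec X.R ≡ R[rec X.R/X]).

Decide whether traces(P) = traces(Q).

LTS(P): 3 reachable states
  p0 = rec X. (b.a.X + (0\{c} + c.0))\{a} → =b=> p1, =c=> p2
  p1 = (a.(rec X. (b.a.X + (0\{c} + c.0))\{a}))\{a} → ∅
  p2 = 0\{a} → ∅
LTS(Q): 3 reachable states
  q0 = rec X. (b.a.X + (0\{c} + b.0))\{a} → =b=> q1, =b=> q2
  q1 = (a.(rec X. (b.a.X + (0\{c} + b.0))\{a}))\{a} → ∅
  q2 = 0\{a} → ∅
Run σ = ⟨c⟩ on P: start {p0}
  [1] c ⇒ {p2}
  P completes σ.
Run σ = ⟨c⟩ on Q: start {q0}
  [1] c ⇒ ∅  — Q cannot continue

traces(P) ≠ traces(Q) — witness ⟨c⟩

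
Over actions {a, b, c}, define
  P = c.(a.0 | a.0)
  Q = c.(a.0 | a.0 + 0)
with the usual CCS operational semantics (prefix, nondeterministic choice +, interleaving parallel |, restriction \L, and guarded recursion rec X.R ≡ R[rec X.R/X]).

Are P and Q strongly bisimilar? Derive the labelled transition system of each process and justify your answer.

LTS(P): 5 reachable states
  p0 = c.(a.0 | a.0) → ··c··> p1
  p1 = a.0 | a.0 → ··a··> p2, ··a··> p3
  p2 = 0 | a.0 → ··a··> p4
  p3 = a.0 | 0 → ··a··> p4
  p4 = 0 | 0 → stopped
LTS(Q): 5 reachable states
  q0 = c.(a.0 | a.0 + 0) → ··c··> q1
  q1 = a.0 | a.0 + 0 → ··a··> q2, ··a··> q3
  q2 = 0 | a.0 → ··a··> q4
  q3 = a.0 | 0 → ··a··> q4
  q4 = 0 | 0 → stopped
Coarsest stable partition (strong bisimilarity classes):
  B0 = {p0, q0}
  B1 = {p1, q1}
  B2 = {p2, p3, q2, q3}
  B3 = {p4, q4}
p0 ∈ B0, q0 ∈ B0 → same block

P ~ Q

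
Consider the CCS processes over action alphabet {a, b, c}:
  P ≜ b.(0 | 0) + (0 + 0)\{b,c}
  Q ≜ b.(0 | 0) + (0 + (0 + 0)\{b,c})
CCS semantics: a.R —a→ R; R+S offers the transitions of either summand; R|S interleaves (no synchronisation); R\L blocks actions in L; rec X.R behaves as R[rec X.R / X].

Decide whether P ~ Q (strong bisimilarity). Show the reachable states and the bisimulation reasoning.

LTS(P): 2 reachable states
  m0 = b.(0 | 0) + (0 + 0)\{b,c} | ··b··> m1
  m1 = 0 | 0 | ∅
LTS(Q): 2 reachable states
  n0 = b.(0 | 0) + (0 + (0 + 0)\{b,c}) | ··b··> n1
  n1 = 0 | 0 | ∅
Coarsest stable partition (strong bisimilarity classes):
  B0 = {m0, n0}
  B1 = {m1, n1}
m0 ∈ B0, n0 ∈ B0 → same block

YES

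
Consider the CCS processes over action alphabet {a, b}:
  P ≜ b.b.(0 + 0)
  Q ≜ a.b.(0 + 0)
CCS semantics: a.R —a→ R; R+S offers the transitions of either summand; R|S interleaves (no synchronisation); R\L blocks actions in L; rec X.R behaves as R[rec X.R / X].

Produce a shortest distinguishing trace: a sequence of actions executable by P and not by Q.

LTS(P): 3 reachable states
  s0 = b.b.(0 + 0) has moves =b=> s1
  s1 = b.(0 + 0) has moves =b=> s2
  s2 = 0 + 0 has moves (no moves)
LTS(Q): 3 reachable states
  t0 = a.b.(0 + 0) has moves =a=> t1
  t1 = b.(0 + 0) has moves =b=> t2
  t2 = 0 + 0 has moves (no moves)
Run σ = ⟨b⟩ on P: start {s0}
  [1] b ⇒ {s1}
  ✓ P
Run σ = ⟨b⟩ on Q: start {t0}
  [1] b ⇒ ∅  — Q cannot continue

b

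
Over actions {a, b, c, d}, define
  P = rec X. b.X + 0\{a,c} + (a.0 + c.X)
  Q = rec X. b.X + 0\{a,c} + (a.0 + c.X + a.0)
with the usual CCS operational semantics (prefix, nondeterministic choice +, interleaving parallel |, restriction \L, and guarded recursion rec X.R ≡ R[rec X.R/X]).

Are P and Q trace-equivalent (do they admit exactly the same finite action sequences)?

YES

P's transition system — 2 states:
  p0 = rec X. b.X + 0\{a,c} + (a.0 + c.X) has moves =a=> p1, =b=> p0, =c=> p0
  p1 = 0 has moves stopped
Q's transition system — 2 states:
  q0 = rec X. b.X + 0\{a,c} + (a.0 + c.X + a.0) has moves =a=> q1, =b=> q0, =c=> q0
  q1 = 0 has moves stopped
Partition-refinement fixed point:
  B0 = {p0, q0}
  B1 = {p1, q1}
p0 ∈ B0, q0 ∈ B0 → same block
Bisimilar ⇒ trace-equivalent.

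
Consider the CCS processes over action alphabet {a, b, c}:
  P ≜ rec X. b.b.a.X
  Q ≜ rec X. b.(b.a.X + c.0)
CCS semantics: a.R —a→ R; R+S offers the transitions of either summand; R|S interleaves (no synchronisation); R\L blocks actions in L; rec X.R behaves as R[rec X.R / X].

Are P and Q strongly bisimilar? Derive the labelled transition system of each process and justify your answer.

P's transition system — 3 states:
  s0 = rec X. b.b.a.X has moves --b--▸ s1
  s1 = b.a.(rec X. b.b.a.X) has moves --b--▸ s2
  s2 = a.(rec X. b.b.a.X) has moves --a--▸ s0
Q's transition system — 4 states:
  t0 = rec X. b.(b.a.X + c.0) has moves --b--▸ t1
  t1 = b.a.(rec X. b.(b.a.X + c.0)) + c.0 has moves --b--▸ t2, --c--▸ t3
  t2 = a.(rec X. b.(b.a.X + c.0)) has moves --a--▸ t0
  t3 = 0 has moves deadlocked
Partition-refinement fixed point:
  B0 = {s0}
  B1 = {s1}
  B2 = {s2}
  B3 = {t0}
  B4 = {t1}
  B5 = {t2}
  B6 = {t3}
s0 ∈ B0, t0 ∈ B3 → different blocks

P ≁ Q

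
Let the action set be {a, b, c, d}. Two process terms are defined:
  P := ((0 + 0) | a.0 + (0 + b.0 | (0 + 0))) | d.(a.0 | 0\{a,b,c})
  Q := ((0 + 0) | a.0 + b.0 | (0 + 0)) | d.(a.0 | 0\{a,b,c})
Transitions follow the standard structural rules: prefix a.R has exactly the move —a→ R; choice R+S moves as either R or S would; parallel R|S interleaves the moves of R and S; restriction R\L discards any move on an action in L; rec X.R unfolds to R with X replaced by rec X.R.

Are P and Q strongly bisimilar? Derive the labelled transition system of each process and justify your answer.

Reachable graph of P (9 states):
  u0 = ((0 + 0) | a.0 + (0 + b.0 | (0 + 0))) | d.(a.0 | 0\{a,b,c}) | —a→ u1, —b→ u2, —d→ u3
  u1 = (0 + 0) | 0 | d.(a.0 | 0\{a,b,c}) | —d→ u4
  u2 = 0 | (0 + 0) | d.(a.0 | 0\{a,b,c}) | —d→ u5
  u3 = ((0 + 0) | a.0 + (0 + b.0 | (0 + 0))) | (a.0 | 0\{a,b,c}) | —a→ u4, —a→ u6, —b→ u5
  u4 = (0 + 0) | 0 | (a.0 | 0\{a,b,c}) | —a→ u7
  u5 = 0 | (0 + 0) | (a.0 | 0\{a,b,c}) | —a→ u8
  u6 = ((0 + 0) | a.0 + (0 + b.0 | (0 + 0))) | (0 | 0\{a,b,c}) | —a→ u7, —b→ u8
  u7 = (0 + 0) | 0 | (0 | 0\{a,b,c}) | (no moves)
  u8 = 0 | (0 + 0) | (0 | 0\{a,b,c}) | (no moves)
Reachable graph of Q (9 states):
  v0 = ((0 + 0) | a.0 + b.0 | (0 + 0)) | d.(a.0 | 0\{a,b,c}) | —a→ v1, —b→ v2, —d→ v3
  v1 = (0 + 0) | 0 | d.(a.0 | 0\{a,b,c}) | —d→ v4
  v2 = 0 | (0 + 0) | d.(a.0 | 0\{a,b,c}) | —d→ v5
  v3 = ((0 + 0) | a.0 + b.0 | (0 + 0)) | (a.0 | 0\{a,b,c}) | —a→ v4, —a→ v6, —b→ v5
  v4 = (0 + 0) | 0 | (a.0 | 0\{a,b,c}) | —a→ v7
  v5 = 0 | (0 + 0) | (a.0 | 0\{a,b,c}) | —a→ v8
  v6 = ((0 + 0) | a.0 + b.0 | (0 + 0)) | (0 | 0\{a,b,c}) | —a→ v7, —b→ v8
  v7 = (0 + 0) | 0 | (0 | 0\{a,b,c}) | (no moves)
  v8 = 0 | (0 + 0) | (0 | 0\{a,b,c}) | (no moves)
Partition-refinement fixed point:
  B0 = {u0, v0}
  B1 = {u1, u2, v1, v2}
  B2 = {u4, u5, v4, v5}
  B3 = {u7, u8, v7, v8}
  B4 = {u3, v3}
  B5 = {u6, v6}
u0 ∈ B0, v0 ∈ B0 → same block

P ~ Q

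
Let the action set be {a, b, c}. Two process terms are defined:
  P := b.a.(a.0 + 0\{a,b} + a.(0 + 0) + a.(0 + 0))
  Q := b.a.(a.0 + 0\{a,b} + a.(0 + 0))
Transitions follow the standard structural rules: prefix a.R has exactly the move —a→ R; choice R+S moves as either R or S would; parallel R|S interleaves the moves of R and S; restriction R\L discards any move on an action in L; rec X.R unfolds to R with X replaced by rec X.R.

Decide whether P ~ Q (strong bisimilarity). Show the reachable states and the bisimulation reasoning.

LTS(P): 5 reachable states
  p0 = b.a.(a.0 + 0\{a,b} + a.(0 + 0) + a.(0 + 0)) has moves --b--▸ p1
  p1 = a.(a.0 + 0\{a,b} + a.(0 + 0) + a.(0 + 0)) has moves --a--▸ p2
  p2 = a.0 + 0\{a,b} + a.(0 + 0) + a.(0 + 0) has moves --a--▸ p3, --a--▸ p4
  p3 = 0 has moves stopped
  p4 = 0 + 0 has moves stopped
LTS(Q): 5 reachable states
  q0 = b.a.(a.0 + 0\{a,b} + a.(0 + 0)) has moves --b--▸ q1
  q1 = a.(a.0 + 0\{a,b} + a.(0 + 0)) has moves --a--▸ q2
  q2 = a.0 + 0\{a,b} + a.(0 + 0) has moves --a--▸ q3, --a--▸ q4
  q3 = 0 has moves stopped
  q4 = 0 + 0 has moves stopped
Coarsest stable partition (strong bisimilarity classes):
  B0 = {p0, q0}
  B1 = {p1, q1}
  B2 = {p2, q2}
  B3 = {p3, p4, q3, q4}
p0 ∈ B0, q0 ∈ B0 → same block

bisimilar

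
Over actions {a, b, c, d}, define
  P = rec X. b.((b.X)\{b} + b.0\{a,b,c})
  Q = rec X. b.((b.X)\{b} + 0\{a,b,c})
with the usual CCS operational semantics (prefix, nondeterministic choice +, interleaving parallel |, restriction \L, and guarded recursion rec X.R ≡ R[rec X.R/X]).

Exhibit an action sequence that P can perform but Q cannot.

bb

Reachable graph of P (3 states):
  u0 = rec X. b.((b.X)\{b} + b.0\{a,b,c}) ⊢ --b--▸ u1
  u1 = (b.(rec X. b.((b.X)\{b} + b.0\{a,b,c})))\{b} + b.0\{a,b,c} ⊢ --b--▸ u2
  u2 = 0\{a,b,c} ⊢ ∅
Reachable graph of Q (2 states):
  v0 = rec X. b.((b.X)\{b} + 0\{a,b,c}) ⊢ --b--▸ v1
  v1 = (b.(rec X. b.((b.X)\{b} + 0\{a,b,c})))\{b} + 0\{a,b,c} ⊢ ∅
Trace ⟨bb⟩ through P, begin at {u0}:
  after b @ step 1: {u1}
  after b @ step 2: {u2}
  — P admits the full trace.
Trace ⟨bb⟩ through Q, begin at {v0}:
  after b @ step 1: {v1}
  after b @ step 2: no successor for Q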